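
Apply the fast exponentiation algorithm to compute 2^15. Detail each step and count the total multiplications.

Computing 2^15 by squaring (build up from 2^1; each line after the first costs one multiplication):

2^1 = 2
2^2 = (2^1)^2 = 2^2 = 4
2^3 = 2 * 2^2 = 2 * 4 = 8
2^6 = (2^3)^2 = 8^2 = 64
2^7 = 2 * 2^6 = 2 * 64 = 128
2^14 = (2^7)^2 = 128^2 = 16384
2^15 = 2 * 2^14 = 2 * 16384 = 32768

Result: 32768
Multiplications needed: 6 (6 lines after 2^1)

2^15 = 32768. Using exponentiation by squaring, this requires 6 multiplications. The key idea: if the exponent is even, square the half-power; if odd, multiply by the base once.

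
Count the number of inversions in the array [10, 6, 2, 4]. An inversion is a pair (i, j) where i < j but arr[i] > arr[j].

Finding inversions in [10, 6, 2, 4]:

(0, 1): arr[0]=10 > arr[1]=6
(0, 2): arr[0]=10 > arr[2]=2
(0, 3): arr[0]=10 > arr[3]=4
(1, 2): arr[1]=6 > arr[2]=2
(1, 3): arr[1]=6 > arr[3]=4

Total inversions: 5

The array has 5 inversion(s): (0,1), (0,2), (0,3), (1,2), (1,3). Each pair (i,j) satisfies i < j and arr[i] > arr[j].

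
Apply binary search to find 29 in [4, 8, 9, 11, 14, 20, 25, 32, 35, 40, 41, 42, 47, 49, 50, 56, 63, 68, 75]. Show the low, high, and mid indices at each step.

Binary search for 29 in [4, 8, 9, 11, 14, 20, 25, 32, 35, 40, 41, 42, 47, 49, 50, 56, 63, 68, 75]:

lo=0, hi=18, mid=9, arr[mid]=40 -> 40 > 29, search left half
lo=0, hi=8, mid=4, arr[mid]=14 -> 14 < 29, search right half
lo=5, hi=8, mid=6, arr[mid]=25 -> 25 < 29, search right half
lo=7, hi=8, mid=7, arr[mid]=32 -> 32 > 29, search left half
lo=7 > hi=6, target 29 not found

Binary search determines that 29 is not in the array after 4 comparisons. The search space was exhausted without finding the target.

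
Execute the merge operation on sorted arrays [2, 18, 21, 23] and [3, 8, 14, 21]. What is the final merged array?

Merging process:

Compare 2 vs 3: take 2 from left. Merged: [2]
Compare 18 vs 3: take 3 from right. Merged: [2, 3]
Compare 18 vs 8: take 8 from right. Merged: [2, 3, 8]
Compare 18 vs 14: take 14 from right. Merged: [2, 3, 8, 14]
Compare 18 vs 21: take 18 from left. Merged: [2, 3, 8, 14, 18]
Compare 21 vs 21: take 21 from left. Merged: [2, 3, 8, 14, 18, 21]
Compare 23 vs 21: take 21 from right. Merged: [2, 3, 8, 14, 18, 21, 21]
Append remaining from left: [23]. Merged: [2, 3, 8, 14, 18, 21, 21, 23]

Final merged array: [2, 3, 8, 14, 18, 21, 21, 23]
Total comparisons: 7

The merged array is [2, 3, 8, 14, 18, 21, 21, 23], requiring 7 comparisons. The merge step runs in O(n) time where n is the total number of elements.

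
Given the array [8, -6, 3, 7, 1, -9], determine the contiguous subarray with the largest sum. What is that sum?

Using Kadane's algorithm on [8, -6, 3, 7, 1, -9]:

Scanning through the array:
Position 1 (value -6): max_ending_here = 2, max_so_far = 8
Position 2 (value 3): max_ending_here = 5, max_so_far = 8
Position 3 (value 7): max_ending_here = 12, max_so_far = 12
Position 4 (value 1): max_ending_here = 13, max_so_far = 13
Position 5 (value -9): max_ending_here = 4, max_so_far = 13

Maximum subarray: [8, -6, 3, 7, 1]
Maximum sum: 13

The maximum subarray is [8, -6, 3, 7, 1] with sum 13. This subarray runs from index 0 to index 4.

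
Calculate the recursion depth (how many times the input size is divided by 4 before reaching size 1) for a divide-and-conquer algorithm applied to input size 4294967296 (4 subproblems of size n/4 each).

For divide and conquer with division factor 4:

Problem sizes at each level:
Level 0: 4294967296
Level 1: 1073741824
Level 2: 268435456
Level 3: 67108864
Level 4: 16777216
Level 5: 4194304
Level 6: 1048576
Level 7: 262144
Level 8: 65536
Level 9: 16384
Level 10: 4096
Level 11: 1024
Level 12: 256
Level 13: 64
Level 14: 16
Level 15: 4
Level 16: 1

The root is level 0 and the size-1 base case is level 16 (the tree spans levels 0 through 16, i.e. 17 levels counting the root), so the depth is the number of divisions: log_4(4294967296) = 16

The recursion tree depth is log_4(4294967296) = 16. At each level, the problem size is divided by 4, so it takes 16 divisions to reduce to a base case of size 1. The algorithm makes 4 recursive calls at each level.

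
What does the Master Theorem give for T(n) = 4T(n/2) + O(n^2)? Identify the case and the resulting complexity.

Master Theorem for T(n) = 4T(n/2) + O(n^2):

a = 4, b = 2, c = 2
log_b(a) = log_2(4) = 2.0000

Case 2: c = 2 = log_2(4) = 2.0000
T(n) = O(n^2 log n) = O(n^2 log n)

For T(n) = 4T(n/2) + O(n^2): log_2(4) = 2.0000. This is Case 2 of the Master Theorem (c = log_b(a), equal work at all levels), giving O(n^2 log n).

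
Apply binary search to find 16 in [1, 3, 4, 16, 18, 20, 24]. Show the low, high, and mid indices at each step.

Binary search for 16 in [1, 3, 4, 16, 18, 20, 24]:

lo=0, hi=6, mid=3, arr[mid]=16 -> Found target at index 3!

Binary search finds 16 at index 3 after 1 comparisons. The search repeatedly halves the search space by comparing with the middle element.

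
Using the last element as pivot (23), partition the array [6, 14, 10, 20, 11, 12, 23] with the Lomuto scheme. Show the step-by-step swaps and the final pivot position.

Lomuto partition with pivot = 23:

Initial array: [6, 14, 10, 20, 11, 12, 23]

arr[0]=6 <= 23: swap with position 0, array becomes [6, 14, 10, 20, 11, 12, 23]
arr[1]=14 <= 23: swap with position 1, array becomes [6, 14, 10, 20, 11, 12, 23]
arr[2]=10 <= 23: swap with position 2, array becomes [6, 14, 10, 20, 11, 12, 23]
arr[3]=20 <= 23: swap with position 3, array becomes [6, 14, 10, 20, 11, 12, 23]
arr[4]=11 <= 23: swap with position 4, array becomes [6, 14, 10, 20, 11, 12, 23]
arr[5]=12 <= 23: swap with position 5, array becomes [6, 14, 10, 20, 11, 12, 23]

Place pivot at position 6: [6, 14, 10, 20, 11, 12, 23]
Pivot position: 6

After partitioning with pivot 23, the array becomes [6, 14, 10, 20, 11, 12, 23]. The pivot is placed at index 6. All elements to the left of the pivot are <= 23, and all elements to the right are > 23.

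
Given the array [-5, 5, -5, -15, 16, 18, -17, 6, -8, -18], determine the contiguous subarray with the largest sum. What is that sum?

Using Kadane's algorithm on [-5, 5, -5, -15, 16, 18, -17, 6, -8, -18]:

Scanning through the array:
Position 1 (value 5): max_ending_here = 5, max_so_far = 5
Position 2 (value -5): max_ending_here = 0, max_so_far = 5
Position 3 (value -15): max_ending_here = -15, max_so_far = 5
Position 4 (value 16): max_ending_here = 16, max_so_far = 16
Position 5 (value 18): max_ending_here = 34, max_so_far = 34
Position 6 (value -17): max_ending_here = 17, max_so_far = 34
Position 7 (value 6): max_ending_here = 23, max_so_far = 34
Position 8 (value -8): max_ending_here = 15, max_so_far = 34
Position 9 (value -18): max_ending_here = -3, max_so_far = 34

Maximum subarray: [16, 18]
Maximum sum: 34

The maximum subarray is [16, 18] with sum 34. This subarray runs from index 4 to index 5.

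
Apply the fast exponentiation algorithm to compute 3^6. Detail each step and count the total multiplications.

Computing 3^6 by squaring (build up from 3^1; each line after the first costs one multiplication):

3^1 = 3
3^2 = (3^1)^2 = 3^2 = 9
3^3 = 3 * 3^2 = 3 * 9 = 27
3^6 = (3^3)^2 = 27^2 = 729

Result: 729
Multiplications needed: 3 (3 lines after 3^1)

3^6 = 729. Using exponentiation by squaring, this requires 3 multiplications. The key idea: if the exponent is even, square the half-power; if odd, multiply by the base once.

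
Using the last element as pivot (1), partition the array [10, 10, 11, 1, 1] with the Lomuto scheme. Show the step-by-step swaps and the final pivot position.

Lomuto partition with pivot = 1:

Initial array: [10, 10, 11, 1, 1]

arr[0]=10 > 1: no swap
arr[1]=10 > 1: no swap
arr[2]=11 > 1: no swap
arr[3]=1 <= 1: swap with position 0, array becomes [1, 10, 11, 10, 1]

Place pivot at position 1: [1, 1, 11, 10, 10]
Pivot position: 1

After partitioning with pivot 1, the array becomes [1, 1, 11, 10, 10]. The pivot is placed at index 1. All elements to the left of the pivot are <= 1, and all elements to the right are > 1.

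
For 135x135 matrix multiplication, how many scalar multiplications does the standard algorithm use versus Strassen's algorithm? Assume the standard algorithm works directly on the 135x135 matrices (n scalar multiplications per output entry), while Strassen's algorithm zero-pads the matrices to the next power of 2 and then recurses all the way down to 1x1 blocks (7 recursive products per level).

Matrix multiplication for 135x135 matrices:

Strassen's algorithm requires power-of-2 dimensions. Pad 135x135 to 256x256 (next power of 2).

Standard algorithm: 135^3 = 2460375 multiplications
Strassen's algorithm: 7^(log2(256)) = 7^8 = 5764801 multiplications
Difference: 2460375 - 5764801 = -3304426 (Strassen uses MORE here due to padding overhead — for small or just-over-power-of-2 n, padding can outweigh the per-level savings)

Standard: 2460375 multiplications (135^3). Strassen: 5764801 multiplications (7^8, after padding to 256x256). Strassen reduces 8 recursive multiplications to 7 at each level.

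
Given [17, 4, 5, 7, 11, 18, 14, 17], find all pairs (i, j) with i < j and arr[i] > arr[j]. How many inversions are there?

Finding inversions in [17, 4, 5, 7, 11, 18, 14, 17]:

(0, 1): arr[0]=17 > arr[1]=4
(0, 2): arr[0]=17 > arr[2]=5
(0, 3): arr[0]=17 > arr[3]=7
(0, 4): arr[0]=17 > arr[4]=11
(0, 6): arr[0]=17 > arr[6]=14
(5, 6): arr[5]=18 > arr[6]=14
(5, 7): arr[5]=18 > arr[7]=17

Total inversions: 7

The array has 7 inversion(s): (0,1), (0,2), (0,3), (0,4), (0,6), (5,6), (5,7). Each pair (i,j) satisfies i < j and arr[i] > arr[j].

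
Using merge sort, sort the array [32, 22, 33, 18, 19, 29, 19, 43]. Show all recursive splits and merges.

Merge sort trace:

Split: [32, 22, 33, 18, 19, 29, 19, 43] -> [32, 22, 33, 18] and [19, 29, 19, 43]
  Split: [32, 22, 33, 18] -> [32, 22] and [33, 18]
    Split: [32, 22] -> [32] and [22]
    Merge: [32] + [22] -> [22, 32]
    Split: [33, 18] -> [33] and [18]
    Merge: [33] + [18] -> [18, 33]
  Merge: [22, 32] + [18, 33] -> [18, 22, 32, 33]
  Split: [19, 29, 19, 43] -> [19, 29] and [19, 43]
    Split: [19, 29] -> [19] and [29]
    Merge: [19] + [29] -> [19, 29]
    Split: [19, 43] -> [19] and [43]
    Merge: [19] + [43] -> [19, 43]
  Merge: [19, 29] + [19, 43] -> [19, 19, 29, 43]
Merge: [18, 22, 32, 33] + [19, 19, 29, 43] -> [18, 19, 19, 22, 29, 32, 33, 43]

Final sorted array: [18, 19, 19, 22, 29, 32, 33, 43]

The merge sort proceeds by recursively splitting the array and merging sorted halves.
After all merges, the sorted array is [18, 19, 19, 22, 29, 32, 33, 43].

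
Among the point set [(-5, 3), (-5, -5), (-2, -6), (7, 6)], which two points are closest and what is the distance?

Computing all pairwise distances among 4 points:

d((-5, 3), (-5, -5)) = 8.0
d((-5, 3), (-2, -6)) = 9.4868
d((-5, 3), (7, 6)) = 12.3693
d((-5, -5), (-2, -6)) = 3.1623 <-- minimum
d((-5, -5), (7, 6)) = 16.2788
d((-2, -6), (7, 6)) = 15.0

Closest pair: (-5, -5) and (-2, -6) with distance 3.1623

The closest pair is (-5, -5) and (-2, -6) with Euclidean distance 3.1623. For 4 points, brute-force pairwise comparison is shown above. For large n, the divide-and-conquer algorithm (sort by x, recurse on halves, check the dividing strip) achieves O(n log n).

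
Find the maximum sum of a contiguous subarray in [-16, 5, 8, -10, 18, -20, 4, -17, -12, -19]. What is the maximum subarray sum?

Using Kadane's algorithm on [-16, 5, 8, -10, 18, -20, 4, -17, -12, -19]:

Scanning through the array:
Position 1 (value 5): max_ending_here = 5, max_so_far = 5
Position 2 (value 8): max_ending_here = 13, max_so_far = 13
Position 3 (value -10): max_ending_here = 3, max_so_far = 13
Position 4 (value 18): max_ending_here = 21, max_so_far = 21
Position 5 (value -20): max_ending_here = 1, max_so_far = 21
Position 6 (value 4): max_ending_here = 5, max_so_far = 21
Position 7 (value -17): max_ending_here = -12, max_so_far = 21
Position 8 (value -12): max_ending_here = -12, max_so_far = 21
Position 9 (value -19): max_ending_here = -19, max_so_far = 21

Maximum subarray: [5, 8, -10, 18]
Maximum sum: 21

The maximum subarray is [5, 8, -10, 18] with sum 21. This subarray runs from index 1 to index 4.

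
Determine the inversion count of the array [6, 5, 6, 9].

Finding inversions in [6, 5, 6, 9]:

(0, 1): arr[0]=6 > arr[1]=5

Total inversions: 1

The array has 1 inversion(s): (0,1). Each pair (i,j) satisfies i < j and arr[i] > arr[j].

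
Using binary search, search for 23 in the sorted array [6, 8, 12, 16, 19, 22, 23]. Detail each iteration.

Binary search for 23 in [6, 8, 12, 16, 19, 22, 23]:

lo=0, hi=6, mid=3, arr[mid]=16 -> 16 < 23, search right half
lo=4, hi=6, mid=5, arr[mid]=22 -> 22 < 23, search right half
lo=6, hi=6, mid=6, arr[mid]=23 -> Found target at index 6!

Binary search finds 23 at index 6 after 3 comparisons. The search repeatedly halves the search space by comparing with the middle element.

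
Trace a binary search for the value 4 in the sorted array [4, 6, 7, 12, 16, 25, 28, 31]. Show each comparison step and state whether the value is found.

Binary search for 4 in [4, 6, 7, 12, 16, 25, 28, 31]:

lo=0, hi=7, mid=3, arr[mid]=12 -> 12 > 4, search left half
lo=0, hi=2, mid=1, arr[mid]=6 -> 6 > 4, search left half
lo=0, hi=0, mid=0, arr[mid]=4 -> Found target at index 0!

Binary search finds 4 at index 0 after 3 comparisons. The search repeatedly halves the search space by comparing with the middle element.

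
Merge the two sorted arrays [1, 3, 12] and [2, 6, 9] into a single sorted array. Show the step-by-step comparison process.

Merging process:

Compare 1 vs 2: take 1 from left. Merged: [1]
Compare 3 vs 2: take 2 from right. Merged: [1, 2]
Compare 3 vs 6: take 3 from left. Merged: [1, 2, 3]
Compare 12 vs 6: take 6 from right. Merged: [1, 2, 3, 6]
Compare 12 vs 9: take 9 from right. Merged: [1, 2, 3, 6, 9]
Append remaining from left: [12]. Merged: [1, 2, 3, 6, 9, 12]

Final merged array: [1, 2, 3, 6, 9, 12]
Total comparisons: 5

The merged array is [1, 2, 3, 6, 9, 12], requiring 5 comparisons. The merge step runs in O(n) time where n is the total number of elements.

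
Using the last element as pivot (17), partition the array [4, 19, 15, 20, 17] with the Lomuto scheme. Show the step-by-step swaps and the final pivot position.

Lomuto partition with pivot = 17:

Initial array: [4, 19, 15, 20, 17]

arr[0]=4 <= 17: swap with position 0, array becomes [4, 19, 15, 20, 17]
arr[1]=19 > 17: no swap
arr[2]=15 <= 17: swap with position 1, array becomes [4, 15, 19, 20, 17]
arr[3]=20 > 17: no swap

Place pivot at position 2: [4, 15, 17, 20, 19]
Pivot position: 2

After partitioning with pivot 17, the array becomes [4, 15, 17, 20, 19]. The pivot is placed at index 2. All elements to the left of the pivot are <= 17, and all elements to the right are > 17.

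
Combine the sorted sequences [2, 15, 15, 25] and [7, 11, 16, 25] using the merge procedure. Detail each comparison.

Merging process:

Compare 2 vs 7: take 2 from left. Merged: [2]
Compare 15 vs 7: take 7 from right. Merged: [2, 7]
Compare 15 vs 11: take 11 from right. Merged: [2, 7, 11]
Compare 15 vs 16: take 15 from left. Merged: [2, 7, 11, 15]
Compare 15 vs 16: take 15 from left. Merged: [2, 7, 11, 15, 15]
Compare 25 vs 16: take 16 from right. Merged: [2, 7, 11, 15, 15, 16]
Compare 25 vs 25: take 25 from left. Merged: [2, 7, 11, 15, 15, 16, 25]
Append remaining from right: [25]. Merged: [2, 7, 11, 15, 15, 16, 25, 25]

Final merged array: [2, 7, 11, 15, 15, 16, 25, 25]
Total comparisons: 7

The merged array is [2, 7, 11, 15, 15, 16, 25, 25], requiring 7 comparisons. The merge step runs in O(n) time where n is the total number of elements.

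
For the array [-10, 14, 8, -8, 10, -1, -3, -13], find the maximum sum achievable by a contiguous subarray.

Using Kadane's algorithm on [-10, 14, 8, -8, 10, -1, -3, -13]:

Scanning through the array:
Position 1 (value 14): max_ending_here = 14, max_so_far = 14
Position 2 (value 8): max_ending_here = 22, max_so_far = 22
Position 3 (value -8): max_ending_here = 14, max_so_far = 22
Position 4 (value 10): max_ending_here = 24, max_so_far = 24
Position 5 (value -1): max_ending_here = 23, max_so_far = 24
Position 6 (value -3): max_ending_here = 20, max_so_far = 24
Position 7 (value -13): max_ending_here = 7, max_so_far = 24

Maximum subarray: [14, 8, -8, 10]
Maximum sum: 24

The maximum subarray is [14, 8, -8, 10] with sum 24. This subarray runs from index 1 to index 4.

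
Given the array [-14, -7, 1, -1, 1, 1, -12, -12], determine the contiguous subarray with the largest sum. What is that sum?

Using Kadane's algorithm on [-14, -7, 1, -1, 1, 1, -12, -12]:

Scanning through the array:
Position 1 (value -7): max_ending_here = -7, max_so_far = -7
Position 2 (value 1): max_ending_here = 1, max_so_far = 1
Position 3 (value -1): max_ending_here = 0, max_so_far = 1
Position 4 (value 1): max_ending_here = 1, max_so_far = 1
Position 5 (value 1): max_ending_here = 2, max_so_far = 2
Position 6 (value -12): max_ending_here = -10, max_so_far = 2
Position 7 (value -12): max_ending_here = -12, max_so_far = 2

Maximum subarray: [1, -1, 1, 1]
Maximum sum: 2

The maximum subarray is [1, -1, 1, 1] with sum 2. This subarray runs from index 2 to index 5.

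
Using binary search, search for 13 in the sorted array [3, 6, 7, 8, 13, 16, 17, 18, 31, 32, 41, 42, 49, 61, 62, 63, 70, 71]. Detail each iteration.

Binary search for 13 in [3, 6, 7, 8, 13, 16, 17, 18, 31, 32, 41, 42, 49, 61, 62, 63, 70, 71]:

lo=0, hi=17, mid=8, arr[mid]=31 -> 31 > 13, search left half
lo=0, hi=7, mid=3, arr[mid]=8 -> 8 < 13, search right half
lo=4, hi=7, mid=5, arr[mid]=16 -> 16 > 13, search left half
lo=4, hi=4, mid=4, arr[mid]=13 -> Found target at index 4!

Binary search finds 13 at index 4 after 4 comparisons. The search repeatedly halves the search space by comparing with the middle element.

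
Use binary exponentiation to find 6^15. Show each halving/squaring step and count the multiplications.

Computing 6^15 by squaring (build up from 6^1; each line after the first costs one multiplication):

6^1 = 6
6^2 = (6^1)^2 = 6^2 = 36
6^3 = 6 * 6^2 = 6 * 36 = 216
6^6 = (6^3)^2 = 216^2 = 46656
6^7 = 6 * 6^6 = 6 * 46656 = 279936
6^14 = (6^7)^2 = 279936^2 = 78364164096
6^15 = 6 * 6^14 = 6 * 78364164096 = 470184984576

Result: 470184984576
Multiplications needed: 6 (6 lines after 6^1)

6^15 = 470184984576. Using exponentiation by squaring, this requires 6 multiplications. The key idea: if the exponent is even, square the half-power; if odd, multiply by the base once.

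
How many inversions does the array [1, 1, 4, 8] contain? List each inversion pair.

Finding inversions in [1, 1, 4, 8]:


Total inversions: 0

The array has 0 inversions. It is already sorted.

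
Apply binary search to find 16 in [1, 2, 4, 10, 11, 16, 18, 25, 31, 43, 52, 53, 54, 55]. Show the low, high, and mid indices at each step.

Binary search for 16 in [1, 2, 4, 10, 11, 16, 18, 25, 31, 43, 52, 53, 54, 55]:

lo=0, hi=13, mid=6, arr[mid]=18 -> 18 > 16, search left half
lo=0, hi=5, mid=2, arr[mid]=4 -> 4 < 16, search right half
lo=3, hi=5, mid=4, arr[mid]=11 -> 11 < 16, search right half
lo=5, hi=5, mid=5, arr[mid]=16 -> Found target at index 5!

Binary search finds 16 at index 5 after 4 comparisons. The search repeatedly halves the search space by comparing with the middle element.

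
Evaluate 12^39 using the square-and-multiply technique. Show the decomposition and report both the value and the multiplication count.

Computing 12^39 by squaring (build up from 12^1; each line after the first costs one multiplication):

12^1 = 12
12^2 = (12^1)^2 = 12^2 = 144
12^4 = (12^2)^2 = 144^2 = 20736
12^8 = (12^4)^2 = 20736^2 = 429981696
12^9 = 12 * 12^8 = 12 * 429981696 = 5159780352
12^18 = (12^9)^2 = 5159780352^2 = 26623333280885243904
12^19 = 12 * 12^18 = 12 * 26623333280885243904 = 319479999370622926848
12^38 = (12^19)^2 = 319479999370622926848^2 = 102067469997853225734913580209377959215104
12^39 = 12 * 12^38 = 12 * 102067469997853225734913580209377959215104 = 1224809639974238708818962962512535510581248

Result: 1224809639974238708818962962512535510581248
Multiplications needed: 8 (8 lines after 12^1)

12^39 = 1224809639974238708818962962512535510581248. Using exponentiation by squaring, this requires 8 multiplications. The key idea: if the exponent is even, square the half-power; if odd, multiply by the base once.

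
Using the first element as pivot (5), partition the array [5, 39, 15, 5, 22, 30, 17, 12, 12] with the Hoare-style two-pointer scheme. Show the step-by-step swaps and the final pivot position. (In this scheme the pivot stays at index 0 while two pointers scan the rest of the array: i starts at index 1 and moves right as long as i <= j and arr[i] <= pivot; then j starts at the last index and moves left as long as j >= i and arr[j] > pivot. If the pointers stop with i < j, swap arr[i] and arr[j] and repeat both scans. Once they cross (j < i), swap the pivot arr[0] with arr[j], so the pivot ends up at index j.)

Hoare-style two-pointer partition with pivot = 5:

Initial array: [5, 39, 15, 5, 22, 30, 17, 12, 12]

Pointers start at i = 1, j = 8.
i stops at index 1 (arr[1]=39 > 5), j stops at index 3 (arr[3]=5 <= 5): swap arr[1] and arr[3], array becomes [5, 5, 15, 39, 22, 30, 17, 12, 12]
i ends at 2, j ends at 1: the pointers have crossed (j < i), so scanning stops.

Swap pivot arr[0] with arr[1] to place pivot at position 1: [5, 5, 15, 39, 22, 30, 17, 12, 12]
Pivot position: 1

After partitioning with pivot 5, the array becomes [5, 5, 15, 39, 22, 30, 17, 12, 12]. The pivot is placed at index 1. All elements to the left of the pivot are <= 5, and all elements to the right are > 5.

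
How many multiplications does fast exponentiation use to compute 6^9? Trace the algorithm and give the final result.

Computing 6^9 by squaring (build up from 6^1; each line after the first costs one multiplication):

6^1 = 6
6^2 = (6^1)^2 = 6^2 = 36
6^4 = (6^2)^2 = 36^2 = 1296
6^8 = (6^4)^2 = 1296^2 = 1679616
6^9 = 6 * 6^8 = 6 * 1679616 = 10077696

Result: 10077696
Multiplications needed: 4 (4 lines after 6^1)

6^9 = 10077696. Using exponentiation by squaring, this requires 4 multiplications. The key idea: if the exponent is even, square the half-power; if odd, multiply by the base once.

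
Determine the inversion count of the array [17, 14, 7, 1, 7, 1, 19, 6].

Finding inversions in [17, 14, 7, 1, 7, 1, 19, 6]:

(0, 1): arr[0]=17 > arr[1]=14
(0, 2): arr[0]=17 > arr[2]=7
(0, 3): arr[0]=17 > arr[3]=1
(0, 4): arr[0]=17 > arr[4]=7
(0, 5): arr[0]=17 > arr[5]=1
(0, 7): arr[0]=17 > arr[7]=6
(1, 2): arr[1]=14 > arr[2]=7
(1, 3): arr[1]=14 > arr[3]=1
(1, 4): arr[1]=14 > arr[4]=7
(1, 5): arr[1]=14 > arr[5]=1
(1, 7): arr[1]=14 > arr[7]=6
(2, 3): arr[2]=7 > arr[3]=1
(2, 5): arr[2]=7 > arr[5]=1
(2, 7): arr[2]=7 > arr[7]=6
(4, 5): arr[4]=7 > arr[5]=1
(4, 7): arr[4]=7 > arr[7]=6
(6, 7): arr[6]=19 > arr[7]=6

Total inversions: 17

The array has 17 inversion(s): (0,1), (0,2), (0,3), (0,4), (0,5), (0,7), (1,2), (1,3), (1,4), (1,5), (1,7), (2,3), (2,5), (2,7), (4,5), (4,7), (6,7). Each pair (i,j) satisfies i < j and arr[i] > arr[j].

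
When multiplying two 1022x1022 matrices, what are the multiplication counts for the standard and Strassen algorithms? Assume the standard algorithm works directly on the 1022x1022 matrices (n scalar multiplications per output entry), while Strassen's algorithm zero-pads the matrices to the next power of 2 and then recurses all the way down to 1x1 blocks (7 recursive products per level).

Matrix multiplication for 1022x1022 matrices:

Strassen's algorithm requires power-of-2 dimensions. Pad 1022x1022 to 1024x1024 (next power of 2).

Standard algorithm: 1022^3 = 1067462648 multiplications
Strassen's algorithm: 7^(log2(1024)) = 7^10 = 282475249 multiplications
Savings: 1067462648 - 282475249 = 784987399 multiplications

Standard: 1067462648 multiplications (1022^3). Strassen: 282475249 multiplications (7^10, after padding to 1024x1024). Strassen reduces 8 recursive multiplications to 7 at each level.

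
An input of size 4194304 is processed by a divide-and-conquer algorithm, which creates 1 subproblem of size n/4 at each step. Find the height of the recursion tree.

For divide and conquer with division factor 4:

Problem sizes at each level:
Level 0: 4194304
Level 1: 1048576
Level 2: 262144
Level 3: 65536
Level 4: 16384
Level 5: 4096
Level 6: 1024
Level 7: 256
Level 8: 64
Level 9: 16
Level 10: 4
Level 11: 1

The root is level 0 and the size-1 base case is level 11 (the tree spans levels 0 through 11, i.e. 12 levels counting the root), so the depth is the number of divisions: log_4(4194304) = 11

The recursion tree depth is log_4(4194304) = 11. At each level, the problem size is divided by 4, so it takes 11 divisions to reduce to a base case of size 1. The algorithm makes 1 recursive call at each level.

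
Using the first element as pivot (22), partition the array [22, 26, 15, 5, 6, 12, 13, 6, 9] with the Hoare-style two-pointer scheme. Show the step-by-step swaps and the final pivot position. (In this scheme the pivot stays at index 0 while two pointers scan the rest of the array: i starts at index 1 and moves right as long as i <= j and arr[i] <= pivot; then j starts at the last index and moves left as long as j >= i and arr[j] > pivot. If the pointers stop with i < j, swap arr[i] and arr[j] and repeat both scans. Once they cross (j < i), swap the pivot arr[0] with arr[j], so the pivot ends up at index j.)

Hoare-style two-pointer partition with pivot = 22:

Initial array: [22, 26, 15, 5, 6, 12, 13, 6, 9]

Pointers start at i = 1, j = 8.
i stops at index 1 (arr[1]=26 > 22), j stops at index 8 (arr[8]=9 <= 22): swap arr[1] and arr[8], array becomes [22, 9, 15, 5, 6, 12, 13, 6, 26]
i ends at 8, j ends at 7: the pointers have crossed (j < i), so scanning stops.

Swap pivot arr[0] with arr[7] to place pivot at position 7: [6, 9, 15, 5, 6, 12, 13, 22, 26]
Pivot position: 7

After partitioning with pivot 22, the array becomes [6, 9, 15, 5, 6, 12, 13, 22, 26]. The pivot is placed at index 7. All elements to the left of the pivot are <= 22, and all elements to the right are > 22.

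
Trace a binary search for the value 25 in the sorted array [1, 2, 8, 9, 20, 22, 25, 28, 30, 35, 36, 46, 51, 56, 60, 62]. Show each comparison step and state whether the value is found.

Binary search for 25 in [1, 2, 8, 9, 20, 22, 25, 28, 30, 35, 36, 46, 51, 56, 60, 62]:

lo=0, hi=15, mid=7, arr[mid]=28 -> 28 > 25, search left half
lo=0, hi=6, mid=3, arr[mid]=9 -> 9 < 25, search right half
lo=4, hi=6, mid=5, arr[mid]=22 -> 22 < 25, search right half
lo=6, hi=6, mid=6, arr[mid]=25 -> Found target at index 6!

Binary search finds 25 at index 6 after 4 comparisons. The search repeatedly halves the search space by comparing with the middle element.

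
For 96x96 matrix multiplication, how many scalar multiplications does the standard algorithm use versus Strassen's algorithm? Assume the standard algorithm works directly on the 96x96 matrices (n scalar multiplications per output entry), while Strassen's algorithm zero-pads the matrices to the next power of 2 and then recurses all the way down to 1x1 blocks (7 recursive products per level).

Matrix multiplication for 96x96 matrices:

Strassen's algorithm requires power-of-2 dimensions. Pad 96x96 to 128x128 (next power of 2).

Standard algorithm: 96^3 = 884736 multiplications
Strassen's algorithm: 7^(log2(128)) = 7^7 = 823543 multiplications
Savings: 884736 - 823543 = 61193 multiplications

Standard: 884736 multiplications (96^3). Strassen: 823543 multiplications (7^7, after padding to 128x128). Strassen reduces 8 recursive multiplications to 7 at each level.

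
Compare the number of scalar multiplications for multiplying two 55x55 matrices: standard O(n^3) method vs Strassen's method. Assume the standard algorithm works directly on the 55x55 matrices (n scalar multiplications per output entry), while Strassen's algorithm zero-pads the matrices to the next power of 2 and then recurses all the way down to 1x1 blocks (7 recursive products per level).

Matrix multiplication for 55x55 matrices:

Strassen's algorithm requires power-of-2 dimensions. Pad 55x55 to 64x64 (next power of 2).

Standard algorithm: 55^3 = 166375 multiplications
Strassen's algorithm: 7^(log2(64)) = 7^6 = 117649 multiplications
Savings: 166375 - 117649 = 48726 multiplications

Standard: 166375 multiplications (55^3). Strassen: 117649 multiplications (7^6, after padding to 64x64). Strassen reduces 8 recursive multiplications to 7 at each level.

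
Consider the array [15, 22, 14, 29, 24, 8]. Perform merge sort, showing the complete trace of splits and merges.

Merge sort trace:

Split: [15, 22, 14, 29, 24, 8] -> [15, 22, 14] and [29, 24, 8]
  Split: [15, 22, 14] -> [15] and [22, 14]
    Split: [22, 14] -> [22] and [14]
    Merge: [22] + [14] -> [14, 22]
  Merge: [15] + [14, 22] -> [14, 15, 22]
  Split: [29, 24, 8] -> [29] and [24, 8]
    Split: [24, 8] -> [24] and [8]
    Merge: [24] + [8] -> [8, 24]
  Merge: [29] + [8, 24] -> [8, 24, 29]
Merge: [14, 15, 22] + [8, 24, 29] -> [8, 14, 15, 22, 24, 29]

Final sorted array: [8, 14, 15, 22, 24, 29]

The merge sort proceeds by recursively splitting the array and merging sorted halves.
After all merges, the sorted array is [8, 14, 15, 22, 24, 29].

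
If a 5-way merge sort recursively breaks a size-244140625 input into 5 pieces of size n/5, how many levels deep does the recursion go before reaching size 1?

For divide and conquer with division factor 5:

Problem sizes at each level:
Level 0: 244140625
Level 1: 48828125
Level 2: 9765625
Level 3: 1953125
Level 4: 390625
Level 5: 78125
Level 6: 15625
Level 7: 3125
Level 8: 625
Level 9: 125
Level 10: 25
Level 11: 5
Level 12: 1

The root is level 0 and the size-1 base case is level 12 (the tree spans levels 0 through 12, i.e. 13 levels counting the root), so the depth is the number of divisions: log_5(244140625) = 12

The recursion tree depth is log_5(244140625) = 12. At each level, the problem size is divided by 5, so it takes 12 divisions to reduce to a base case of size 1. The algorithm makes 5 recursive calls at each level.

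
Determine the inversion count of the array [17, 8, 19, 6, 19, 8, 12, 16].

Finding inversions in [17, 8, 19, 6, 19, 8, 12, 16]:

(0, 1): arr[0]=17 > arr[1]=8
(0, 3): arr[0]=17 > arr[3]=6
(0, 5): arr[0]=17 > arr[5]=8
(0, 6): arr[0]=17 > arr[6]=12
(0, 7): arr[0]=17 > arr[7]=16
(1, 3): arr[1]=8 > arr[3]=6
(2, 3): arr[2]=19 > arr[3]=6
(2, 5): arr[2]=19 > arr[5]=8
(2, 6): arr[2]=19 > arr[6]=12
(2, 7): arr[2]=19 > arr[7]=16
(4, 5): arr[4]=19 > arr[5]=8
(4, 6): arr[4]=19 > arr[6]=12
(4, 7): arr[4]=19 > arr[7]=16

Total inversions: 13

The array has 13 inversion(s): (0,1), (0,3), (0,5), (0,6), (0,7), (1,3), (2,3), (2,5), (2,6), (2,7), (4,5), (4,6), (4,7). Each pair (i,j) satisfies i < j and arr[i] > arr[j].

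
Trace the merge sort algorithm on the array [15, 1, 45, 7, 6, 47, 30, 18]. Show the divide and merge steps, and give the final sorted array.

Merge sort trace:

Split: [15, 1, 45, 7, 6, 47, 30, 18] -> [15, 1, 45, 7] and [6, 47, 30, 18]
  Split: [15, 1, 45, 7] -> [15, 1] and [45, 7]
    Split: [15, 1] -> [15] and [1]
    Merge: [15] + [1] -> [1, 15]
    Split: [45, 7] -> [45] and [7]
    Merge: [45] + [7] -> [7, 45]
  Merge: [1, 15] + [7, 45] -> [1, 7, 15, 45]
  Split: [6, 47, 30, 18] -> [6, 47] and [30, 18]
    Split: [6, 47] -> [6] and [47]
    Merge: [6] + [47] -> [6, 47]
    Split: [30, 18] -> [30] and [18]
    Merge: [30] + [18] -> [18, 30]
  Merge: [6, 47] + [18, 30] -> [6, 18, 30, 47]
Merge: [1, 7, 15, 45] + [6, 18, 30, 47] -> [1, 6, 7, 15, 18, 30, 45, 47]

Final sorted array: [1, 6, 7, 15, 18, 30, 45, 47]

The merge sort proceeds by recursively splitting the array and merging sorted halves.
After all merges, the sorted array is [1, 6, 7, 15, 18, 30, 45, 47].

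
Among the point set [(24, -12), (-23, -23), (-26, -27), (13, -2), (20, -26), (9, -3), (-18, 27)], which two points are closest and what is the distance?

Computing all pairwise distances among 7 points:

d((24, -12), (-23, -23)) = 48.2701
d((24, -12), (-26, -27)) = 52.2015
d((24, -12), (13, -2)) = 14.8661
d((24, -12), (20, -26)) = 14.5602
d((24, -12), (9, -3)) = 17.4929
d((24, -12), (-18, 27)) = 57.3149
d((-23, -23), (-26, -27)) = 5.0
d((-23, -23), (13, -2)) = 41.6773
d((-23, -23), (20, -26)) = 43.1045
d((-23, -23), (9, -3)) = 37.7359
d((-23, -23), (-18, 27)) = 50.2494
d((-26, -27), (13, -2)) = 46.3249
d((-26, -27), (20, -26)) = 46.0109
d((-26, -27), (9, -3)) = 42.4382
d((-26, -27), (-18, 27)) = 54.5894
d((13, -2), (20, -26)) = 25.0
d((13, -2), (9, -3)) = 4.1231 <-- minimum
d((13, -2), (-18, 27)) = 42.45
d((20, -26), (9, -3)) = 25.4951
d((20, -26), (-18, 27)) = 65.215
d((9, -3), (-18, 27)) = 40.3609

Closest pair: (13, -2) and (9, -3) with distance 4.1231

The closest pair is (13, -2) and (9, -3) with Euclidean distance 4.1231. For 7 points, brute-force pairwise comparison is shown above. For large n, the divide-and-conquer algorithm (sort by x, recurse on halves, check the dividing strip) achieves O(n log n).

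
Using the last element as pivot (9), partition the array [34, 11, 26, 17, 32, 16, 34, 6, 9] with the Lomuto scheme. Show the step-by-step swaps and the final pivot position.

Lomuto partition with pivot = 9:

Initial array: [34, 11, 26, 17, 32, 16, 34, 6, 9]

arr[0]=34 > 9: no swap
arr[1]=11 > 9: no swap
arr[2]=26 > 9: no swap
arr[3]=17 > 9: no swap
arr[4]=32 > 9: no swap
arr[5]=16 > 9: no swap
arr[6]=34 > 9: no swap
arr[7]=6 <= 9: swap with position 0, array becomes [6, 11, 26, 17, 32, 16, 34, 34, 9]

Place pivot at position 1: [6, 9, 26, 17, 32, 16, 34, 34, 11]
Pivot position: 1

After partitioning with pivot 9, the array becomes [6, 9, 26, 17, 32, 16, 34, 34, 11]. The pivot is placed at index 1. All elements to the left of the pivot are <= 9, and all elements to the right are > 9.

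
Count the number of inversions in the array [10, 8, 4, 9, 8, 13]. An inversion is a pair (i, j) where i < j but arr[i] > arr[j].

Finding inversions in [10, 8, 4, 9, 8, 13]:

(0, 1): arr[0]=10 > arr[1]=8
(0, 2): arr[0]=10 > arr[2]=4
(0, 3): arr[0]=10 > arr[3]=9
(0, 4): arr[0]=10 > arr[4]=8
(1, 2): arr[1]=8 > arr[2]=4
(3, 4): arr[3]=9 > arr[4]=8

Total inversions: 6

The array has 6 inversion(s): (0,1), (0,2), (0,3), (0,4), (1,2), (3,4). Each pair (i,j) satisfies i < j and arr[i] > arr[j].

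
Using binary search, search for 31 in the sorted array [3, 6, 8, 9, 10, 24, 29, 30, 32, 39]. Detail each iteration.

Binary search for 31 in [3, 6, 8, 9, 10, 24, 29, 30, 32, 39]:

lo=0, hi=9, mid=4, arr[mid]=10 -> 10 < 31, search right half
lo=5, hi=9, mid=7, arr[mid]=30 -> 30 < 31, search right half
lo=8, hi=9, mid=8, arr[mid]=32 -> 32 > 31, search left half
lo=8 > hi=7, target 31 not found

Binary search determines that 31 is not in the array after 3 comparisons. The search space was exhausted without finding the target.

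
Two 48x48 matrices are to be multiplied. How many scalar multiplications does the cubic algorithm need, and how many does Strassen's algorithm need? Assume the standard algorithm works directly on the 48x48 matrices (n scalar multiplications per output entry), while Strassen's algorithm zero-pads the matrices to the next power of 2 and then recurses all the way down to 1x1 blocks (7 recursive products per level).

Matrix multiplication for 48x48 matrices:

Strassen's algorithm requires power-of-2 dimensions. Pad 48x48 to 64x64 (next power of 2).

Standard algorithm: 48^3 = 110592 multiplications
Strassen's algorithm: 7^(log2(64)) = 7^6 = 117649 multiplications
Difference: 110592 - 117649 = -7057 (Strassen uses MORE here due to padding overhead — for small or just-over-power-of-2 n, padding can outweigh the per-level savings)

Standard: 110592 multiplications (48^3). Strassen: 117649 multiplications (7^6, after padding to 64x64). Strassen reduces 8 recursive multiplications to 7 at each level.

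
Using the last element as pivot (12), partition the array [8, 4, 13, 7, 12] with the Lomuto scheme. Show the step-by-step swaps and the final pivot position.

Lomuto partition with pivot = 12:

Initial array: [8, 4, 13, 7, 12]

arr[0]=8 <= 12: swap with position 0, array becomes [8, 4, 13, 7, 12]
arr[1]=4 <= 12: swap with position 1, array becomes [8, 4, 13, 7, 12]
arr[2]=13 > 12: no swap
arr[3]=7 <= 12: swap with position 2, array becomes [8, 4, 7, 13, 12]

Place pivot at position 3: [8, 4, 7, 12, 13]
Pivot position: 3

After partitioning with pivot 12, the array becomes [8, 4, 7, 12, 13]. The pivot is placed at index 3. All elements to the left of the pivot are <= 12, and all elements to the right are > 12.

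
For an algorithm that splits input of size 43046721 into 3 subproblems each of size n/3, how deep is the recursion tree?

For divide and conquer with division factor 3:

Problem sizes at each level:
Level 0: 43046721
Level 1: 14348907
Level 2: 4782969
Level 3: 1594323
Level 4: 531441
Level 5: 177147
Level 6: 59049
Level 7: 19683
Level 8: 6561
Level 9: 2187
Level 10: 729
Level 11: 243
Level 12: 81
Level 13: 27
Level 14: 9
Level 15: 3
Level 16: 1

The root is level 0 and the size-1 base case is level 16 (the tree spans levels 0 through 16, i.e. 17 levels counting the root), so the depth is the number of divisions: log_3(43046721) = 16

The recursion tree depth is log_3(43046721) = 16. At each level, the problem size is divided by 3, so it takes 16 divisions to reduce to a base case of size 1. The algorithm makes 3 recursive calls at each level.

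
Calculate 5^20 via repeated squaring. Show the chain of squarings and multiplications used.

Computing 5^20 by squaring (build up from 5^1; each line after the first costs one multiplication):

5^1 = 5
5^2 = (5^1)^2 = 5^2 = 25
5^4 = (5^2)^2 = 25^2 = 625
5^5 = 5 * 5^4 = 5 * 625 = 3125
5^10 = (5^5)^2 = 3125^2 = 9765625
5^20 = (5^10)^2 = 9765625^2 = 95367431640625

Result: 95367431640625
Multiplications needed: 5 (5 lines after 5^1)

5^20 = 95367431640625. Using exponentiation by squaring, this requires 5 multiplications. The key idea: if the exponent is even, square the half-power; if odd, multiply by the base once.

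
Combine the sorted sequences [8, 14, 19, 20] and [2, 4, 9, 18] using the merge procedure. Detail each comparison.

Merging process:

Compare 8 vs 2: take 2 from right. Merged: [2]
Compare 8 vs 4: take 4 from right. Merged: [2, 4]
Compare 8 vs 9: take 8 from left. Merged: [2, 4, 8]
Compare 14 vs 9: take 9 from right. Merged: [2, 4, 8, 9]
Compare 14 vs 18: take 14 from left. Merged: [2, 4, 8, 9, 14]
Compare 19 vs 18: take 18 from right. Merged: [2, 4, 8, 9, 14, 18]
Append remaining from left: [19, 20]. Merged: [2, 4, 8, 9, 14, 18, 19, 20]

Final merged array: [2, 4, 8, 9, 14, 18, 19, 20]
Total comparisons: 6

The merged array is [2, 4, 8, 9, 14, 18, 19, 20], requiring 6 comparisons. The merge step runs in O(n) time where n is the total number of elements.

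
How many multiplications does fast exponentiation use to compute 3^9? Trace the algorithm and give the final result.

Computing 3^9 by squaring (build up from 3^1; each line after the first costs one multiplication):

3^1 = 3
3^2 = (3^1)^2 = 3^2 = 9
3^4 = (3^2)^2 = 9^2 = 81
3^8 = (3^4)^2 = 81^2 = 6561
3^9 = 3 * 3^8 = 3 * 6561 = 19683

Result: 19683
Multiplications needed: 4 (4 lines after 3^1)

3^9 = 19683. Using exponentiation by squaring, this requires 4 multiplications. The key idea: if the exponent is even, square the half-power; if odd, multiply by the base once.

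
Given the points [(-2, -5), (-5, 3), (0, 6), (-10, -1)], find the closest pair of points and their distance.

Computing all pairwise distances among 4 points:

d((-2, -5), (-5, 3)) = 8.544
d((-2, -5), (0, 6)) = 11.1803
d((-2, -5), (-10, -1)) = 8.9443
d((-5, 3), (0, 6)) = 5.831 <-- minimum
d((-5, 3), (-10, -1)) = 6.4031
d((0, 6), (-10, -1)) = 12.2066

Closest pair: (-5, 3) and (0, 6) with distance 5.831

The closest pair is (-5, 3) and (0, 6) with Euclidean distance 5.831. For 4 points, brute-force pairwise comparison is shown above. For large n, the divide-and-conquer algorithm (sort by x, recurse on halves, check the dividing strip) achieves O(n log n).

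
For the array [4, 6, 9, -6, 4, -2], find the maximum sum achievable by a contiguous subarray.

Using Kadane's algorithm on [4, 6, 9, -6, 4, -2]:

Scanning through the array:
Position 1 (value 6): max_ending_here = 10, max_so_far = 10
Position 2 (value 9): max_ending_here = 19, max_so_far = 19
Position 3 (value -6): max_ending_here = 13, max_so_far = 19
Position 4 (value 4): max_ending_here = 17, max_so_far = 19
Position 5 (value -2): max_ending_here = 15, max_so_far = 19

Maximum subarray: [4, 6, 9]
Maximum sum: 19

The maximum subarray is [4, 6, 9] with sum 19. This subarray runs from index 0 to index 2.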